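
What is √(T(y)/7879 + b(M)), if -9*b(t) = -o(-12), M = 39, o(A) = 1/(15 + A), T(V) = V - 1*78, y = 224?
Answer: √279412977/70911 ≈ 0.23573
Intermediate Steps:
T(V) = -78 + V (T(V) = V - 78 = -78 + V)
b(t) = 1/27 (b(t) = -(-1)/(9*(15 - 12)) = -(-1)/(9*3) = -⅑*(-⅓) = 1/27)
√(T(y)/7879 + b(M)) = √((-78 + 224)/7879 + 1/27) = √(146*(1/7879) + 1/27) = √(146/7879 + 1/27) = √(11821/212733) = √279412977/70911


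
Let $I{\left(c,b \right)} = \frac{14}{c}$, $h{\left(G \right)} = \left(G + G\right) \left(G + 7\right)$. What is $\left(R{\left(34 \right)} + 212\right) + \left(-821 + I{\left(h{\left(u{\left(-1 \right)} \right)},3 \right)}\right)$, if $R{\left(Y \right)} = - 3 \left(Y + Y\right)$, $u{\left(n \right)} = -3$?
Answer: $- \frac{9763}{12} \approx -813.58$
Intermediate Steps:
$h{\left(G \right)} = 2 G \left(7 + G\right)$
$R{\left(Y \right)} = - 6 Y$ ($R{\left(Y \right)} = - 3 \cdot 2 Y = - 6 Y$)
$\left(R{\left(34 \right)} + 212\right) + \left(-821 + I{\left(h{\left(u{\left(-1 \right)} \right)},3 \right)}\right) = \left(\left(-6\right) 34 + 212\right) - \left(821 - \frac{14}{2 \left(-3\right) \left(7 - 3\right)}\right) = \left(-204 + 212\right) - \left(821 - \frac{14}{2 \left(-3\right) 4}\right) = 8 - \left(821 - \frac{14}{-24}\right) = 8 + \left(-821 + 14 \left(- \frac{1}{24}\right)\right) = 8 - \frac{9859}{12} = - \frac{9763}{12}$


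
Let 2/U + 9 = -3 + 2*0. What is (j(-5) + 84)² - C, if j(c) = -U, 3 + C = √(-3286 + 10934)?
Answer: 255133/36 - 4*√478 ≈ 6999.6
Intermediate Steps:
U = -⅙ (U = 2/(-9 + (-3 + 2*0)) = 2/(-9 + (-3 + 0)) = 2/(-9 - 3) = 2/(-12) = 2*(-1/12) = -⅙ ≈ -0.16667)
C = -3 + 4*√478 (C = -3 + √(-3286 + 10934) = -3 + √7648 = -3 + 4*√478 ≈ 84.453)
j(c) = ⅙ (j(c) = -1*(-⅙) = ⅙)
(j(-5) + 84)² - C = (⅙ + 84)² - (-3 + 4*√478) = (505/6)² + (3 - 4*√478) = 255025/36 + (3 - 4*√478) = 255133/36 - 4*√478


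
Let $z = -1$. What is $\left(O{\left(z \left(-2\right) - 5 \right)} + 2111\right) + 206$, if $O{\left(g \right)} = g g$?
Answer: $2326$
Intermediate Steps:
$O{\left(g \right)} = g^{2}$
$\left(O{\left(z \left(-2\right) - 5 \right)} + 2111\right) + 206 = \left(\left(\left(-1\right) \left(-2\right) - 5\right)^{2} + 2111\right) + 206 = \left(\left(2 - 5\right)^{2} + 2111\right) + 206 = \left(\left(-3\right)^{2} + 2111\right) + 206 = \left(9 + 2111\right) + 206 = 2120 + 206 = 2326$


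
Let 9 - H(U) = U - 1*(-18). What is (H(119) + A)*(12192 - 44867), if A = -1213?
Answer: 43817175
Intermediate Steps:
H(U) = -9 - U (H(U) = 9 - (U - 1*(-18)) = 9 - (U + 18) = 9 - (18 + U) = 9 + (-18 - U) = -9 - U)
(H(119) + A)*(12192 - 44867) = ((-9 - 1*119) - 1213)*(12192 - 44867) = ((-9 - 119) - 1213)*(-32675) = (-128 - 1213)*(-32675) = -1341*(-32675) = 43817175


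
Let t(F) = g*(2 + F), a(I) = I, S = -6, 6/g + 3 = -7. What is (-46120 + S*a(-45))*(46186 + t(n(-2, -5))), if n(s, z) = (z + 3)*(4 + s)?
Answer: -2117683120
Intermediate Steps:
g = -3/5 (g = 6/(-3 - 7) = 6/(-10) = 6*(-1/10) = -3/5 ≈ -0.60000)
n(s, z) = (3 + z)*(4 + s)
t(F) = -6/5 - 3*F/5 (t(F) = -3*(2 + F)/5 = -6/5 - 3*F/5)
(-46120 + S*a(-45))*(46186 + t(n(-2, -5))) = (-46120 - 6*(-45))*(46186 + (-6/5 - 3*(12 + 3*(-2) + 4*(-5) - 2*(-5))/5)) = (-46120 + 270)*(46186 + (-6/5 - 3*(12 - 6 - 20 + 10)/5)) = -45850*(46186 + (-6/5 - 3/5*(-4))) = -45850*(46186 + (-6/5 + 12/5)) = -45850*(46186 + 6/5) = -45850*230936/5 = -2117683120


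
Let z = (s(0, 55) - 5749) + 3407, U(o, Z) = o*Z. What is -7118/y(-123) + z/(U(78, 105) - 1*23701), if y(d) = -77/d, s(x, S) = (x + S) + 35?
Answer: -13579924250/1194347 ≈ -11370.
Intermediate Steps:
s(x, S) = 35 + S + x (s(x, S) = (S + x) + 35 = 35 + S + x)
U(o, Z) = Z*o
z = -2252 (z = ((35 + 55 + 0) - 5749) + 3407 = (90 - 5749) + 3407 = -5659 + 3407 = -2252)
-7118/y(-123) + z/(U(78, 105) - 1*23701) = -7118/((-77/(-123))) - 2252/(105*78 - 1*23701) = -7118/((-77*(-1/123))) - 2252/(8190 - 23701) = -7118/77/123 - 2252/(-15511) = -7118*123/77 - 2252*(-1/15511) = -875514/77 + 2252/15511 = -13579924250/1194347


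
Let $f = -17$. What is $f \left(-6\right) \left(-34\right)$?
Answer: $-3468$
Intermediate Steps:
$f \left(-6\right) \left(-34\right) = \left(-17\right) \left(-6\right) \left(-34\right) = 102 \left(-34\right) = -3468$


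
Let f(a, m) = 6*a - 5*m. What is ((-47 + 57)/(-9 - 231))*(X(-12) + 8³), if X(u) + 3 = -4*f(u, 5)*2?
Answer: -1285/24 ≈ -53.542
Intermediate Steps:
f(a, m) = -5*m + 6*a
X(u) = 197 - 48*u (X(u) = -3 - 4*(-5*5 + 6*u)*2 = -3 - 4*(-25 + 6*u)*2 = -3 + (100 - 24*u)*2 = -3 + (200 - 48*u) = 197 - 48*u)
((-47 + 57)/(-9 - 231))*(X(-12) + 8³) = ((-47 + 57)/(-9 - 231))*((197 - 48*(-12)) + 8³) = (10/(-240))*((197 + 576) + 512) = (10*(-1/240))*(773 + 512) = -1/24*1285 = -1285/24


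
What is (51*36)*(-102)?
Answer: -187272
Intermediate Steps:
(51*36)*(-102) = 1836*(-102) = -187272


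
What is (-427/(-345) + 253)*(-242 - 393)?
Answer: -11139424/69 ≈ -1.6144e+5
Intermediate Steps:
(-427/(-345) + 253)*(-242 - 393) = (-427*(-1/345) + 253)*(-635) = (427/345 + 253)*(-635) = (87712/345)*(-635) = -11139424/69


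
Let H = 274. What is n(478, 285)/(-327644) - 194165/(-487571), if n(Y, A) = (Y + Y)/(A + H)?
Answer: 8890358837616/22325022353179 ≈ 0.39822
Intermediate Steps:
n(Y, A) = 2*Y/(274 + A) (n(Y, A) = (Y + Y)/(A + 274) = (2*Y)/(274 + A) = 2*Y/(274 + A))
n(478, 285)/(-327644) - 194165/(-487571) = (2*478/(274 + 285))/(-327644) - 194165/(-487571) = (2*478/559)*(-1/327644) - 194165*(-1/487571) = (2*478*(1/559))*(-1/327644) + 194165/487571 = (956/559)*(-1/327644) + 194165/487571 = -239/45788249 + 194165/487571 = 8890358837616/22325022353179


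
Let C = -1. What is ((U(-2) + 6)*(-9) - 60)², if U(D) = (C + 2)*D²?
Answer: 22500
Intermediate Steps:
U(D) = D² (U(D) = (-1 + 2)*D² = 1*D² = D²)
((U(-2) + 6)*(-9) - 60)² = (((-2)² + 6)*(-9) - 60)² = ((4 + 6)*(-9) - 60)² = (10*(-9) - 60)² = (-90 - 60)² = (-150)² = 22500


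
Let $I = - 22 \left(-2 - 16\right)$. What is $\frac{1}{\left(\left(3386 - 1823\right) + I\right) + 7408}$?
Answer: $\frac{1}{9367} \approx 0.00010676$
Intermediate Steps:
$I = 396$ ($I = \left(-22\right) \left(-18\right) = 396$)
$\frac{1}{\left(\left(3386 - 1823\right) + I\right) + 7408} = \frac{1}{\left(\left(3386 - 1823\right) + 396\right) + 7408} = \frac{1}{\left(1563 + 396\right) + 7408} = \frac{1}{1959 + 7408} = \frac{1}{9367}$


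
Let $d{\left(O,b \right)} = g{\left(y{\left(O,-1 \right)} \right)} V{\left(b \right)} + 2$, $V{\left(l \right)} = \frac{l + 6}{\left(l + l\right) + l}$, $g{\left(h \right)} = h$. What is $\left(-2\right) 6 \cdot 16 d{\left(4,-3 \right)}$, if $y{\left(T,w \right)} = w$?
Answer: $-448$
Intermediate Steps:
$V{\left(l \right)} = \frac{6 + l}{3 l}$ ($V{\left(l \right)} = \frac{6 + l}{2 l + l} = \frac{6 + l}{3 l}$)
$d{\left(O,b \right)} = 2 - \frac{6 + b}{3 b}$ ($d{\left(O,b \right)} = - \frac{6 + b}{3 b} + 2 = 2 - \frac{6 + b}{3 b}$)
$\left(-2\right) 6 \cdot 16 d{\left(4,-3 \right)} = \left(-2\right) 6 \cdot 16 \left(\frac{5}{3} - \frac{2}{-3}\right) = \left(-12\right) 16 \left(\frac{5}{3} - - \frac{2}{3}\right) = - 192 \left(\frac{5}{3} + \frac{2}{3}\right) = \left(-192\right) \frac{7}{3} = -448$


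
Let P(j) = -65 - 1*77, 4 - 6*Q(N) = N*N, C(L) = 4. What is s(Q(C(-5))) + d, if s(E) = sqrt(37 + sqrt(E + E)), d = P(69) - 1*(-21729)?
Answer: 21587 + sqrt(37 + 2*I) ≈ 21593.0 + 0.16434*I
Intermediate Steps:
Q(N) = 2/3 - N**2/6 (Q(N) = 2/3 - N*N/6 = 2/3 - N**2/6)
P(j) = -142 (P(j) = -65 - 77 = -142)
d = 21587 (d = -142 - 1*(-21729) = -142 + 21729 = 21587)
s(E) = sqrt(37 + sqrt(2)*sqrt(E)) (s(E) = sqrt(37 + sqrt(2*E)) = sqrt(37 + sqrt(2)*sqrt(E)))
s(Q(C(-5))) + d = sqrt(37 + sqrt(2)*sqrt(2/3 - 1/6*4**2)) + 21587 = sqrt(37 + sqrt(2)*sqrt(2/3 - 1/6*16)) + 21587 = sqrt(37 + sqrt(2)*sqrt(2/3 - 8/3)) + 21587 = sqrt(37 + sqrt(2)*sqrt(-2)) + 21587 = sqrt(37 + sqrt(2)*(I*sqrt(2))) + 21587 = sqrt(37 + 2*I) + 21587 = 21587 + sqrt(37 + 2*I)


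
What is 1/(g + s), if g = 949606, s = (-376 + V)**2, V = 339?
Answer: 1/950975 ≈ 1.0516e-6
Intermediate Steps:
s = 1369 (s = (-376 + 339)**2 = (-37)**2 = 1369)
1/(g + s) = 1/(949606 + 1369) = 1/950975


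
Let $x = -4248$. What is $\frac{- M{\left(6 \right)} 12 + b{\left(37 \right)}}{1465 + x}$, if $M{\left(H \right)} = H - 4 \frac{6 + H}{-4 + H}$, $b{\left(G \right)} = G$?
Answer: $- \frac{1}{11} \approx -0.090909$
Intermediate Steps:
$M{\left(H \right)} = H - \frac{4 \left(6 + H\right)}{-4 + H}$ ($M{\left(H \right)} = H - 4 \frac{6 + H}{-4 + H} = H - \frac{4 \left(6 + H\right)}{-4 + H}$)
$\frac{- M{\left(6 \right)} 12 + b{\left(37 \right)}}{1465 + x} = \frac{- \frac{-24 + 6^{2} - 48}{-4 + 6} \cdot 12 + 37}{1465 - 4248} = \frac{- \frac{-24 + 36 - 48}{2} \cdot 12 + 37}{-2783} = \left(- \frac{1}{2} \left(-36\right) 12 + 37\right) \left(- \frac{1}{2783}\right) = \left(- \left(-18\right) 12 + 37\right) \left(- \frac{1}{2783}\right) = \left(\left(-1\right) \left(-216\right) + 37\right) \left(- \frac{1}{2783}\right) = \left(216 + 37\right) \left(- \frac{1}{2783}\right) = 253 \left(- \frac{1}{2783}\right) = - \frac{1}{11}$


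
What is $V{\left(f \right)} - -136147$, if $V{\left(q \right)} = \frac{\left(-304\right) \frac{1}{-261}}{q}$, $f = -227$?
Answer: $\frac{8066301005}{59247} \approx 1.3615 \cdot 10^{5}$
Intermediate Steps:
$V{\left(q \right)} = \frac{304}{261 q}$ ($V{\left(q \right)} = \frac{\left(-304\right) \left(- \frac{1}{261}\right)}{q} = \frac{304}{261 q}$)
$V{\left(f \right)} - -136147 = \frac{304}{261 \left(-227\right)} - -136147 = \frac{304}{261} \left(- \frac{1}{227}\right) + 136147 = - \frac{304}{59247} + 136147 = \frac{8066301005}{59247}$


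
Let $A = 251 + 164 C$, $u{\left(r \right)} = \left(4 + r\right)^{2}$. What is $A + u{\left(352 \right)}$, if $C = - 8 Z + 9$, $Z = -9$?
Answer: $140271$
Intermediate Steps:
$C = 81$ ($C = \left(-8\right) \left(-9\right) + 9 = 72 + 9 = 81$)
$A = 13535$ ($A = 251 + 164 \cdot 81 = 251 + 13284 = 13535$)
$A + u{\left(352 \right)} = 13535 + \left(4 + 352\right)^{2} = 13535 + 356^{2} = 13535 + 126736 = 140271$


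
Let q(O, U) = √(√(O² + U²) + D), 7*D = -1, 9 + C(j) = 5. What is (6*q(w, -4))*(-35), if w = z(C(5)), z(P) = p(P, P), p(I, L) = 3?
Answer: -30*√238 ≈ -462.82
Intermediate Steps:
C(j) = -4 (C(j) = -9 + 5 = -4)
z(P) = 3
D = -⅐ (D = (⅐)*(-1) = -⅐ ≈ -0.14286)
w = 3
q(O, U) = √(-⅐ + √(O² + U²)) (q(O, U) = √(√(O² + U²) - ⅐) = √(-⅐ + √(O² + U²)))
(6*q(w, -4))*(-35) = (6*(√(-7 + 49*√(3² + (-4)²))/7))*(-35) = (6*(√(-7 + 49*√(9 + 16))/7))*(-35) = (6*(√(-7 + 49*√25)/7))*(-35) = (6*(√(-7 + 49*5)/7))*(-35) = (6*(√(-7 + 245)/7))*(-35) = (6*(√238/7))*(-35) = (6*√238/7)*(-35) = -30*√238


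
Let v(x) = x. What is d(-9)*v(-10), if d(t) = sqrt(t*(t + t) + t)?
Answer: -30*sqrt(17) ≈ -123.69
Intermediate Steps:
d(t) = sqrt(t + 2*t**2) (d(t) = sqrt(t*(2*t) + t) = sqrt(2*t**2 + t) = sqrt(t + 2*t**2))
d(-9)*v(-10) = sqrt(-9*(1 + 2*(-9)))*(-10) = sqrt(-9*(1 - 18))*(-10) = sqrt(-9*(-17))*(-10) = sqrt(153)*(-10) = (3*sqrt(17))*(-10) = -30*sqrt(17)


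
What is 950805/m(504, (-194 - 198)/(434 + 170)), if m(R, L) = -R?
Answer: -105645/56 ≈ -1886.5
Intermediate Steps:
950805/m(504, (-194 - 198)/(434 + 170)) = 950805/((-1*504)) = 950805/(-504) = 950805*(-1/504) = -105645/56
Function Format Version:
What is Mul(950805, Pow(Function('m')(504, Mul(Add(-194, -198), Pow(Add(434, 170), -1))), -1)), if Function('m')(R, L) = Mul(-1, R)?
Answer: Rational(-105645, 56) ≈ -1886.5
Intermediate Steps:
Mul(950805, Pow(Function('m')(504, Mul(Add(-194, -198), Pow(Add(434, 170), -1))), -1)) = Mul(950805, Pow(Mul(-1, 504), -1)) = Mul(950805, Pow(-504, -1)) = Mul(950805, Rational(-1, 504)) = Rational(-105645, 56)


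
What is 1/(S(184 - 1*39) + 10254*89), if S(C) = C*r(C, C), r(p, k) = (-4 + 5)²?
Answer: 1/912751 ≈ 1.0956e-6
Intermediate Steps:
r(p, k) = 1 (r(p, k) = 1² = 1)
S(C) = C (S(C) = C*1 = C)
1/(S(184 - 1*39) + 10254*89) = 1/((184 - 1*39) + 10254*89) = 1/((184 - 39) + 912606) = 1/(145 + 912606) = 1/912751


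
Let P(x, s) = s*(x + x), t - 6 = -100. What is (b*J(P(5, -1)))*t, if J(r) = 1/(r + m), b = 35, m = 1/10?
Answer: 32900/99 ≈ 332.32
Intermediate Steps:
t = -94 (t = 6 - 100 = -94)
m = ⅒ ≈ 0.10000
P(x, s) = 2*s*x (P(x, s) = s*(2*x) = 2*s*x)
J(r) = 1/(⅒ + r) (J(r) = 1/(r + ⅒) = 1/(⅒ + r))
(b*J(P(5, -1)))*t = (35*(10/(1 + 10*(2*(-1)*5))))*(-94) = (35*(10/(1 + 10*(-10))))*(-94) = (35*(10/(1 - 100)))*(-94) = (35*(10/(-99)))*(-94) = (35*(10*(-1/99)))*(-94) = (35*(-10/99))*(-94) = -350/99*(-94) = 32900/99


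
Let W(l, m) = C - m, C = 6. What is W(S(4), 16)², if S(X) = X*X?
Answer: 100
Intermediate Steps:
S(X) = X²
W(l, m) = 6 - m
W(S(4), 16)² = (6 - 1*16)² = (6 - 16)² = (-10)² = 100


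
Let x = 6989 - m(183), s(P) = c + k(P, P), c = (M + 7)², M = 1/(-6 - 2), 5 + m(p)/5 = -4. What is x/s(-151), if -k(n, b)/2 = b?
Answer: 450176/22353 ≈ 20.139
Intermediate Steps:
m(p) = -45 (m(p) = -25 + 5*(-4) = -25 - 20 = -45)
M = -⅛ (M = 1/(-8) = -⅛ ≈ -0.12500)
c = 3025/64 (c = (-⅛ + 7)² = (55/8)² = 3025/64 ≈ 47.266)
k(n, b) = -2*b
s(P) = 3025/64 - 2*P
x = 7034 (x = 6989 - 1*(-45) = 6989 + 45 = 7034)
x/s(-151) = 7034/(3025/64 - 2*(-151)) = 7034/(3025/64 + 302) = 7034/(22353/64) = 7034*(64/22353) = 450176/22353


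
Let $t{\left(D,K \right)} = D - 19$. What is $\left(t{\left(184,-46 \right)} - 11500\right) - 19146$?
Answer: $-30481$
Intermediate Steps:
$t{\left(D,K \right)} = -19 + D$
$\left(t{\left(184,-46 \right)} - 11500\right) - 19146 = \left(\left(-19 + 184\right) - 11500\right) - 19146 = \left(165 - 11500\right) - 19146 = -11335 - 19146 = -30481$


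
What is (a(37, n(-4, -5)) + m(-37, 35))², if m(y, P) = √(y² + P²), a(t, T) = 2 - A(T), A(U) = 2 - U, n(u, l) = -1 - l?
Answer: (4 + √2594)² ≈ 3017.4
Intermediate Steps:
a(t, T) = T (a(t, T) = 2 - (2 - T) = 2 + (-2 + T) = T)
m(y, P) = √(P² + y²)
(a(37, n(-4, -5)) + m(-37, 35))² = ((-1 - 1*(-5)) + √(35² + (-37)²))² = ((-1 + 5) + √(1225 + 1369))² = (4 + √2594)²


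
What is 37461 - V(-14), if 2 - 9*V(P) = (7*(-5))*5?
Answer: 112324/3 ≈ 37441.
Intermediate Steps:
V(P) = 59/3 (V(P) = 2/9 - 7*(-5)*5/9 = 2/9 - (-35)*5/9 = 2/9 - ⅑*(-175) = 2/9 + 175/9 = 59/3)
37461 - V(-14) = 37461 - 1*59/3 = 37461 - 59/3 = 112324/3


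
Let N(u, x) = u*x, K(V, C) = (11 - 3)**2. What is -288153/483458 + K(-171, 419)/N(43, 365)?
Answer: -4491620023/7587873310 ≈ -0.59195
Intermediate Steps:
K(V, C) = 64 (K(V, C) = 8**2 = 64)
-288153/483458 + K(-171, 419)/N(43, 365) = -288153/483458 + 64/((43*365)) = -288153*1/483458 + 64/15695 = -288153/483458 + 64*(1/15695) = -288153/483458 + 64/15695 = -4491620023/7587873310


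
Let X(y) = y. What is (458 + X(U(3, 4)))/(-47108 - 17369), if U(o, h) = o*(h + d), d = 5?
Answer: -485/64477 ≈ -0.0075221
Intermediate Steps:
U(o, h) = o*(5 + h) (U(o, h) = o*(h + 5) = o*(5 + h))
(458 + X(U(3, 4)))/(-47108 - 17369) = (458 + 3*(5 + 4))/(-47108 - 17369) = (458 + 3*9)/(-64477) = (458 + 27)*(-1/64477) = 485*(-1/64477) = -485/64477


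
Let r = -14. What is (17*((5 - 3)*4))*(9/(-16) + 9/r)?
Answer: -2295/14 ≈ -163.93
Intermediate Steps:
(17*((5 - 3)*4))*(9/(-16) + 9/r) = (17*((5 - 3)*4))*(9/(-16) + 9/(-14)) = (17*(2*4))*(9*(-1/16) + 9*(-1/14)) = (17*8)*(-9/16 - 9/14) = 136*(-135/112) = -2295/14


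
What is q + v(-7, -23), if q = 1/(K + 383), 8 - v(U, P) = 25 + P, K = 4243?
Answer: 27757/4626 ≈ 6.0002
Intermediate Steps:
v(U, P) = -17 - P (v(U, P) = 8 - (25 + P) = 8 + (-25 - P) = -17 - P)
q = 1/4626 (q = 1/(4243 + 383) = 1/4626 ≈ 0.00021617)
q + v(-7, -23) = 1/4626 + (-17 - 1*(-23)) = 1/4626 + (-17 + 23) = 1/4626 + 6 = 27757/4626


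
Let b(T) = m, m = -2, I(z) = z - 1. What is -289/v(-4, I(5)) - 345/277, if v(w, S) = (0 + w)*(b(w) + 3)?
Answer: 78673/1108 ≈ 71.005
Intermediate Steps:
I(z) = -1 + z
b(T) = -2
v(w, S) = w (v(w, S) = (0 + w)*(-2 + 3) = w*1 = w)
-289/v(-4, I(5)) - 345/277 = -289/(-4) - 345/277 = -289*(-¼) - 345*1/277 = 289/4 - 345/277 = 78673/1108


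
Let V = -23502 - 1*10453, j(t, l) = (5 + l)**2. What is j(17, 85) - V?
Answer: 42055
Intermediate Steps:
V = -33955 (V = -23502 - 10453 = -33955)
j(17, 85) - V = (5 + 85)**2 - 1*(-33955) = 90**2 + 33955 = 8100 + 33955 = 42055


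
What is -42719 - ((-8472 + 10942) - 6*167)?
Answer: -44187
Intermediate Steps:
-42719 - ((-8472 + 10942) - 6*167) = -42719 - (2470 - 1002) = -42719 - 1*1468 = -42719 - 1468 = -44187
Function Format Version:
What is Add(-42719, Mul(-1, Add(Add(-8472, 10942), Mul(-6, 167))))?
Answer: -44187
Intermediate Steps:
Add(-42719, Mul(-1, Add(Add(-8472, 10942), Mul(-6, 167)))) = Add(-42719, Mul(-1, Add(2470, -1002))) = Add(-42719, Mul(-1, 1468)) = Add(-42719, -1468) = -44187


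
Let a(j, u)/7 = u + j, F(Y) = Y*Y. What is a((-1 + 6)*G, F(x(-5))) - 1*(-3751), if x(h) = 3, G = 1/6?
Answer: 22919/6 ≈ 3819.8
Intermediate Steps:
G = ⅙ (G = 1*(⅙) = ⅙ ≈ 0.16667)
F(Y) = Y²
a(j, u) = 7*j + 7*u (a(j, u) = 7*(u + j) = 7*(j + u) = 7*j + 7*u)
a((-1 + 6)*G, F(x(-5))) - 1*(-3751) = (7*((-1 + 6)*(⅙)) + 7*3²) - 1*(-3751) = (7*(5*(⅙)) + 7*9) + 3751 = (7*(⅚) + 63) + 3751 = (35/6 + 63) + 3751 = 413/6 + 3751 = 22919/6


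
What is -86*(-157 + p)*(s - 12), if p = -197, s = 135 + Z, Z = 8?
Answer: 3988164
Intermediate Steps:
s = 143 (s = 135 + 8 = 143)
-86*(-157 + p)*(s - 12) = -86*(-157 - 197)*(143 - 12) = -(-30444)*131 = -86*(-46374) = 3988164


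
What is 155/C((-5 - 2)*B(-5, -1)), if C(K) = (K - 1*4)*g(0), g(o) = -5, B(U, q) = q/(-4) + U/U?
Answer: 124/51 ≈ 2.4314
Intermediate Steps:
B(U, q) = 1 - q/4 (B(U, q) = q*(-1/4) + 1 = -q/4 + 1 = 1 - q/4)
C(K) = 20 - 5*K (C(K) = (K - 1*4)*(-5) = (K - 4)*(-5) = (-4 + K)*(-5) = 20 - 5*K)
155/C((-5 - 2)*B(-5, -1)) = 155/(20 - 5*(-5 - 2)*(1 - 1/4*(-1))) = 155/(20 - (-35)*(1 + 1/4)) = 155/(20 - (-35)*5/4) = 155/(20 - 5*(-35/4)) = 155/(20 + 175/4) = 155/(255/4) = 155*(4/255) = 124/51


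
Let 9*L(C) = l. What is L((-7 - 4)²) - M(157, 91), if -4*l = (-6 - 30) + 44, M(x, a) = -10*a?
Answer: 8188/9 ≈ 909.78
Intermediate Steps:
l = -2 (l = -((-6 - 30) + 44)/4 = -(-36 + 44)/4 = -¼*8 = -2)
L(C) = -2/9 (L(C) = (⅑)*(-2) = -2/9)
L((-7 - 4)²) - M(157, 91) = -2/9 - (-10)*91 = -2/9 - 1*(-910) = -2/9 + 910 = 8188/9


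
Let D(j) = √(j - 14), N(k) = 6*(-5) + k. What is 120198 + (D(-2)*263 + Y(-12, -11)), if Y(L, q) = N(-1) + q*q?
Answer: 120288 + 1052*I ≈ 1.2029e+5 + 1052.0*I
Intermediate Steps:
N(k) = -30 + k
Y(L, q) = -31 + q² (Y(L, q) = (-30 - 1) + q*q = -31 + q²)
D(j) = √(-14 + j)
120198 + (D(-2)*263 + Y(-12, -11)) = 120198 + (√(-14 - 2)*263 + (-31 + (-11)²)) = 120198 + (√(-16)*263 + (-31 + 121)) = 120198 + ((4*I)*263 + 90) = 120198 + (1052*I + 90) = 120198 + (90 + 1052*I) = 120288 + 1052*I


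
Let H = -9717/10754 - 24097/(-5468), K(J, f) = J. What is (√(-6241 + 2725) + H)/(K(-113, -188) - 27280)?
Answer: -103003291/805393536348 - 2*I*√879/27393 ≈ -0.00012789 - 0.0021646*I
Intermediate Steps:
H = 103003291/29401436 (H = -9717*1/10754 - 24097*(-1/5468) = -9717/10754 + 24097/5468 = 103003291/29401436 ≈ 3.5033)
(√(-6241 + 2725) + H)/(K(-113, -188) - 27280) = (√(-6241 + 2725) + 103003291/29401436)/(-113 - 27280) = (√(-3516) + 103003291/29401436)/(-27393) = (2*I*√879 + 103003291/29401436)*(-1/27393) = (103003291/29401436 + 2*I*√879)*(-1/27393) = -103003291/805393536348 - 2*I*√879/27393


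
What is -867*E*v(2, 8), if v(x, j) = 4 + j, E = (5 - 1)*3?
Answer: -124848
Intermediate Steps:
E = 12 (E = 4*3 = 12)
-867*E*v(2, 8) = -10404*(4 + 8) = -10404*12 = -867*144 = -124848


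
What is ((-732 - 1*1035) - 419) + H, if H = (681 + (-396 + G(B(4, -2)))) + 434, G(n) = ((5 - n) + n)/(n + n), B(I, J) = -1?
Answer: -2939/2 ≈ -1469.5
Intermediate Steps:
G(n) = 5/(2*n) (G(n) = 5/((2*n)) = 5*(1/(2*n)) = 5/(2*n))
H = 1433/2 (H = (681 + (-396 + (5/2)/(-1))) + 434 = (681 + (-396 + (5/2)*(-1))) + 434 = (681 + (-396 - 5/2)) + 434 = (681 - 797/2) + 434 = 565/2 + 434 = 1433/2 ≈ 716.50)
((-732 - 1*1035) - 419) + H = ((-732 - 1*1035) - 419) + 1433/2 = ((-732 - 1035) - 419) + 1433/2 = (-1767 - 419) + 1433/2 = -2186 + 1433/2 = -2939/2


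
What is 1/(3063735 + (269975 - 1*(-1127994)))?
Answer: 1/4461704 ≈ 2.2413e-7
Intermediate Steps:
1/(3063735 + (269975 - 1*(-1127994))) = 1/(3063735 + (269975 + 1127994)) = 1/(3063735 + 1397969) = 1/4461704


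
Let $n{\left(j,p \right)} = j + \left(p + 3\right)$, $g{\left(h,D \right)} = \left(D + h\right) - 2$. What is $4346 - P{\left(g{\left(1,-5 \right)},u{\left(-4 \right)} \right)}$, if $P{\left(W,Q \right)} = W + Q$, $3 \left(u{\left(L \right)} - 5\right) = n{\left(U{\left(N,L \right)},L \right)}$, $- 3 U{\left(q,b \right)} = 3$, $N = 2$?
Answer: $\frac{13043}{3} \approx 4347.7$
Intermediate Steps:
$U{\left(q,b \right)} = -1$ ($U{\left(q,b \right)} = \left(- \frac{1}{3}\right) 3 = -1$)
$g{\left(h,D \right)} = -2 + D + h$
$n{\left(j,p \right)} = 3 + j + p$ ($n{\left(j,p \right)} = j + \left(3 + p\right) = 3 + j + p$)
$u{\left(L \right)} = \frac{17}{3} + \frac{L}{3}$ ($u{\left(L \right)} = 5 + \frac{3 - 1 + L}{3} = 5 + \frac{2 + L}{3} = 5 + \left(\frac{2}{3} + \frac{L}{3}\right) = \frac{17}{3} + \frac{L}{3}$)
$P{\left(W,Q \right)} = Q + W$
$4346 - P{\left(g{\left(1,-5 \right)},u{\left(-4 \right)} \right)} = 4346 - \left(\left(\frac{17}{3} + \frac{1}{3} \left(-4\right)\right) - 6\right) = 4346 - \left(\left(\frac{17}{3} - \frac{4}{3}\right) - 6\right) = 4346 - \left(\frac{13}{3} - 6\right) = 4346 - - \frac{5}{3} = 4346 + \frac{5}{3} = \frac{13043}{3}$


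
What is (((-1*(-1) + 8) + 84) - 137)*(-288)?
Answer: 12672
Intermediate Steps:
(((-1*(-1) + 8) + 84) - 137)*(-288) = (((1 + 8) + 84) - 137)*(-288) = ((9 + 84) - 137)*(-288) = (93 - 137)*(-288) = -44*(-288) = 12672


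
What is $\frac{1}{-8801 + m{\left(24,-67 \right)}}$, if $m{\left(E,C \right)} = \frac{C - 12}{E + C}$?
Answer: $- \frac{43}{378364} \approx -0.00011365$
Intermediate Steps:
$m{\left(E,C \right)} = \frac{-12 + C}{C + E}$
$\frac{1}{-8801 + m{\left(24,-67 \right)}} = \frac{1}{-8801 + \frac{-12 - 67}{-67 + 24}} = \frac{1}{-8801 + \frac{1}{-43} \left(-79\right)} = \frac{1}{-8801 - - \frac{79}{43}} = \frac{1}{-8801 + \frac{79}{43}} = \frac{1}{- \frac{378364}{43}} = - \frac{43}{378364}$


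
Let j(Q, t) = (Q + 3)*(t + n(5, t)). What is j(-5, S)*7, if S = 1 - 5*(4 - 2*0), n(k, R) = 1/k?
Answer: 1316/5 ≈ 263.20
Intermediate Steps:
S = -19 (S = 1 - 5*(4 + 0) = 1 - 5*4 = 1 - 20 = -19)
j(Q, t) = (3 + Q)*(1/5 + t) (j(Q, t) = (Q + 3)*(t + 1/5) = (3 + Q)*(t + 1/5) = (3 + Q)*(1/5 + t))
j(-5, S)*7 = (3/5 + 3*(-19) + (1/5)*(-5) - 5*(-19))*7 = (3/5 - 57 - 1 + 95)*7 = (188/5)*7 = 1316/5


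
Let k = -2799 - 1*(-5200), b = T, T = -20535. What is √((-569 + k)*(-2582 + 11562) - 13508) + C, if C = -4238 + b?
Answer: -24773 + 6*√456607 ≈ -20719.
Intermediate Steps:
b = -20535
k = 2401 (k = -2799 + 5200 = 2401)
C = -24773 (C = -4238 - 20535 = -24773)
√((-569 + k)*(-2582 + 11562) - 13508) + C = √((-569 + 2401)*(-2582 + 11562) - 13508) - 24773 = √(1832*8980 - 13508) - 24773 = √(16451360 - 13508) - 24773 = √16437852 - 24773 = 6*√456607 - 24773 = -24773 + 6*√456607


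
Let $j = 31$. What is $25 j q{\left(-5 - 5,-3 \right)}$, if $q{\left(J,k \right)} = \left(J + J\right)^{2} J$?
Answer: $-3100000$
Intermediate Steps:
$q{\left(J,k \right)} = 4 J^{3}$ ($q{\left(J,k \right)} = \left(2 J\right)^{2} J = 4 J^{2} J = 4 J^{3}$)
$25 j q{\left(-5 - 5,-3 \right)} = 25 \cdot 31 \cdot 4 \left(-5 - 5\right)^{3} = 775 \cdot 4 \left(-5 - 5\right)^{3} = 775 \cdot 4 \left(-10\right)^{3} = 775 \cdot 4 \left(-1000\right) = 775 \left(-4000\right) = -3100000$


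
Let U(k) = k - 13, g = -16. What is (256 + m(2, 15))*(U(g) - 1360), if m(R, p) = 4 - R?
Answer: -358362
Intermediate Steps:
U(k) = -13 + k
(256 + m(2, 15))*(U(g) - 1360) = (256 + (4 - 1*2))*((-13 - 16) - 1360) = (256 + (4 - 2))*(-29 - 1360) = (256 + 2)*(-1389) = 258*(-1389) = -358362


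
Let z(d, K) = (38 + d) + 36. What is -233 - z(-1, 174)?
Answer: -306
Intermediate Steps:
z(d, K) = 74 + d
-233 - z(-1, 174) = -233 - (74 - 1) = -233 - 1*73 = -233 - 73 = -306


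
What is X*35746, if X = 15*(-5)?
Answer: -2680950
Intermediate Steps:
X = -75
X*35746 = -75*35746 = -2680950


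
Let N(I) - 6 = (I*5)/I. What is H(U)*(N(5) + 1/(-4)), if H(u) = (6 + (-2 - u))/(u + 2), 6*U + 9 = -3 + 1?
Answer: 1505/4 ≈ 376.25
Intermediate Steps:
U = -11/6 (U = -3/2 + (-3 + 1)/6 = -3/2 + (⅙)*(-2) = -3/2 - ⅓ = -11/6 ≈ -1.8333)
H(u) = (4 - u)/(2 + u)
N(I) = 11 (N(I) = 6 + (I*5)/I = 6 + (5*I)/I = 6 + 5 = 11)
H(U)*(N(5) + 1/(-4)) = ((4 - 1*(-11/6))/(2 - 11/6))*(11 + 1/(-4)) = ((4 + 11/6)/(⅙))*(11 - ¼) = (6*(35/6))*(43/4) = 35*(43/4) = 1505/4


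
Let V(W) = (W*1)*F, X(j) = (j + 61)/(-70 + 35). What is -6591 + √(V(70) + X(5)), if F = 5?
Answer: -6591 + 2*√106610/35 ≈ -6572.3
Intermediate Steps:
X(j) = -61/35 - j/35 (X(j) = (61 + j)/(-35) = (61 + j)*(-1/35) = -61/35 - j/35)
V(W) = 5*W (V(W) = (W*1)*5 = W*5 = 5*W)
-6591 + √(V(70) + X(5)) = -6591 + √(5*70 + (-61/35 - 1/35*5)) = -6591 + √(350 + (-61/35 - ⅐)) = -6591 + √(350 - 66/35) = -6591 + √(12184/35) = -6591 + 2*√106610/35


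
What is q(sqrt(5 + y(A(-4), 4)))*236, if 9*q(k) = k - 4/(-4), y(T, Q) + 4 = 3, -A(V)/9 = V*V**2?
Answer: 236/3 ≈ 78.667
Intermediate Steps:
A(V) = -9*V**3 (A(V) = -9*V*V**2 = -9*V**3)
y(T, Q) = -1 (y(T, Q) = -4 + 3 = -1)
q(k) = 1/9 + k/9 (q(k) = (k - 4/(-4))/9 = (k - 4*(-1)/4)/9 = (k - 1*(-1))/9 = (k + 1)/9 = (1 + k)/9 = 1/9 + k/9)
q(sqrt(5 + y(A(-4), 4)))*236 = (1/9 + sqrt(5 - 1)/9)*236 = (1/9 + sqrt(4)/9)*236 = (1/9 + (1/9)*2)*236 = (1/9 + 2/9)*236 = (1/3)*236 = 236/3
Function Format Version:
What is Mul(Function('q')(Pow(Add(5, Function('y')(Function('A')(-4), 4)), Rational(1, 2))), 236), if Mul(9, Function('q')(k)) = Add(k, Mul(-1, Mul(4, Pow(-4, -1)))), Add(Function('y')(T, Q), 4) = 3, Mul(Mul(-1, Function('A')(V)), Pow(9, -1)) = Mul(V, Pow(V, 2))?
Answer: Rational(236, 3) ≈ 78.667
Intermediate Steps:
Function('A')(V) = Mul(-9, Pow(V, 3)) (Function('A')(V) = Mul(-9, Mul(V, Pow(V, 2))) = Mul(-9, Pow(V, 3)))
Function('y')(T, Q) = -1 (Function('y')(T, Q) = Add(-4, 3) = -1)
Function('q')(k) = Add(Rational(1, 9), Mul(Rational(1, 9), k)) (Function('q')(k) = Mul(Rational(1, 9), Add(k, Mul(-1, Mul(4, Pow(-4, -1))))) = Mul(Rational(1, 9), Add(k, Mul(-1, Mul(4, Rational(-1, 4))))) = Mul(Rational(1, 9), Add(k, Mul(-1, -1))) = Mul(Rational(1, 9), Add(k, 1)) = Mul(Rational(1, 9), Add(1, k)) = Add(Rational(1, 9), Mul(Rational(1, 9), k)))
Mul(Function('q')(Pow(Add(5, Function('y')(Function('A')(-4), 4)), Rational(1, 2))), 236) = Mul(Add(Rational(1, 9), Mul(Rational(1, 9), Pow(Add(5, -1), Rational(1, 2)))), 236) = Mul(Add(Rational(1, 9), Mul(Rational(1, 9), Pow(4, Rational(1, 2)))), 236) = Mul(Add(Rational(1, 9), Mul(Rational(1, 9), 2)), 236) = Mul(Add(Rational(1, 9), Rational(2, 9)), 236) = Mul(Rational(1, 3), 236) = Rational(236, 3)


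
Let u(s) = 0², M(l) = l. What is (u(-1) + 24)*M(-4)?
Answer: -96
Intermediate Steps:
u(s) = 0
(u(-1) + 24)*M(-4) = (0 + 24)*(-4) = 24*(-4) = -96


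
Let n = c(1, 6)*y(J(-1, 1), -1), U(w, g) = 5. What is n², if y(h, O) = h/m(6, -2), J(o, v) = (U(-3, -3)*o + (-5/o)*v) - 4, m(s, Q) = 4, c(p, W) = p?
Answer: 1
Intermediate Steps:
J(o, v) = -4 + 5*o - 5*v/o (J(o, v) = (5*o + (-5/o)*v) - 4 = (5*o - 5*v/o) - 4 = -4 + 5*o - 5*v/o)
y(h, O) = h/4
n = -1 (n = 1*((-4 + 5*(-1) - 5*1/(-1))/4) = 1*((-4 - 5 - 5*1*(-1))/4) = 1*((-4 - 5 + 5)/4) = 1*((¼)*(-4)) = 1*(-1) = -1)
n² = (-1)² = 1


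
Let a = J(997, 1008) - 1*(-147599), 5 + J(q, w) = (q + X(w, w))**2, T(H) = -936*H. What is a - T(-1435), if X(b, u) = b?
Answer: 2824459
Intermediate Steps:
J(q, w) = -5 + (q + w)**2
a = 4167619 (a = (-5 + (997 + 1008)**2) - 1*(-147599) = (-5 + 2005**2) + 147599 = (-5 + 4020025) + 147599 = 4020020 + 147599 = 4167619)
a - T(-1435) = 4167619 - (-936)*(-1435) = 4167619 - 1*1343160 = 4167619 - 1343160 = 2824459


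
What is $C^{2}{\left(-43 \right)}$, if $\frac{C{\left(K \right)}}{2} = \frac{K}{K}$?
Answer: $4$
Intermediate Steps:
$C{\left(K \right)} = 2$ ($C{\left(K \right)} = 2 \frac{K}{K} = 2 \cdot 1 = 2$)
$C^{2}{\left(-43 \right)} = 2^{2} = 4$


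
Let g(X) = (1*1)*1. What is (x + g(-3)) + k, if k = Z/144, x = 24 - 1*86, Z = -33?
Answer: -2939/48 ≈ -61.229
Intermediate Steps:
x = -62 (x = 24 - 86 = -62)
g(X) = 1 (g(X) = 1*1 = 1)
k = -11/48 (k = -33/144 = -33*1/144 = -11/48 ≈ -0.22917)
(x + g(-3)) + k = (-62 + 1) - 11/48 = -61 - 11/48 = -2939/48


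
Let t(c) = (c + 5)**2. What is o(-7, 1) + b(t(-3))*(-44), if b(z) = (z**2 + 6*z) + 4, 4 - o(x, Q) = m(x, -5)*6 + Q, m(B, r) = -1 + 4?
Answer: -1951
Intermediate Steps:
m(B, r) = 3
o(x, Q) = -14 - Q (o(x, Q) = 4 - (3*6 + Q) = 4 - (18 + Q) = 4 + (-18 - Q) = -14 - Q)
t(c) = (5 + c)**2
b(z) = 4 + z**2 + 6*z
o(-7, 1) + b(t(-3))*(-44) = (-14 - 1*1) + (4 + ((5 - 3)**2)**2 + 6*(5 - 3)**2)*(-44) = (-14 - 1) + (4 + (2**2)**2 + 6*2**2)*(-44) = -15 + (4 + 4**2 + 6*4)*(-44) = -15 + (4 + 16 + 24)*(-44) = -15 + 44*(-44) = -15 - 1936 = -1951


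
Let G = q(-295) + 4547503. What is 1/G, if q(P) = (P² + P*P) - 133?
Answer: 1/4721420 ≈ 2.1180e-7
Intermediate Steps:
q(P) = -133 + 2*P² (q(P) = (P² + P²) - 133 = 2*P² - 133 = -133 + 2*P²)
G = 4721420 (G = (-133 + 2*(-295)²) + 4547503 = (-133 + 2*87025) + 4547503 = (-133 + 174050) + 4547503 = 173917 + 4547503 = 4721420)
1/G = 1/4721420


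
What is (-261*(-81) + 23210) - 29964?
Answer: 14387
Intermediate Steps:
(-261*(-81) + 23210) - 29964 = (21141 + 23210) - 29964 = 44351 - 29964 = 14387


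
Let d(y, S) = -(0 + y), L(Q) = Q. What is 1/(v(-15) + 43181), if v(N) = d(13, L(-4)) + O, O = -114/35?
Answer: 35/1510766 ≈ 2.3167e-5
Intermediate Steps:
O = -114/35 (O = -114*1/35 = -114/35 ≈ -3.2571)
d(y, S) = -y
v(N) = -569/35 (v(N) = -1*13 - 114/35 = -13 - 114/35 = -569/35)
1/(v(-15) + 43181) = 1/(-569/35 + 43181) = 1/(1510766/35) = 35/1510766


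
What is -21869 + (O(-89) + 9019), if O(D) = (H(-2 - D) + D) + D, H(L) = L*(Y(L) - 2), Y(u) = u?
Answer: -5633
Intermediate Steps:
H(L) = L*(-2 + L) (H(L) = L*(L - 2) = L*(-2 + L))
O(D) = 2*D + (-4 - D)*(-2 - D) (O(D) = ((-2 - D)*(-2 + (-2 - D)) + D) + D = ((-2 - D)*(-4 - D) + D) + D = ((-4 - D)*(-2 - D) + D) + D = (D + (-4 - D)*(-2 - D)) + D = 2*D + (-4 - D)*(-2 - D))
-21869 + (O(-89) + 9019) = -21869 + ((8 + (-89)² + 8*(-89)) + 9019) = -21869 + ((8 + 7921 - 712) + 9019) = -21869 + (7217 + 9019) = -21869 + 16236 = -5633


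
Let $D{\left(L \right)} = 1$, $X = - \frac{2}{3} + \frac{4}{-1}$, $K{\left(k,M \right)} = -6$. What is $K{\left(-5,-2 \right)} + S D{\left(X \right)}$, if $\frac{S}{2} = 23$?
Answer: $40$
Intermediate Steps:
$X = - \frac{14}{3}$ ($X = \left(-2\right) \frac{1}{3} + 4 \left(-1\right) = - \frac{2}{3} - 4 = - \frac{14}{3} \approx -4.6667$)
$S = 46$ ($S = 2 \cdot 23 = 46$)
$K{\left(-5,-2 \right)} + S D{\left(X \right)} = -6 + 46 \cdot 1 = -6 + 46 = 40$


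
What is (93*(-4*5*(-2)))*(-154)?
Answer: -572880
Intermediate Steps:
(93*(-4*5*(-2)))*(-154) = (93*(-20*(-2)))*(-154) = (93*40)*(-154) = 3720*(-154) = -572880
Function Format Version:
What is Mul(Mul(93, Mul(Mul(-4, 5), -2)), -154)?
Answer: -572880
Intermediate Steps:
Mul(Mul(93, Mul(Mul(-4, 5), -2)), -154) = Mul(Mul(93, Mul(-20, -2)), -154) = Mul(Mul(93, 40), -154) = Mul(3720, -154) = -572880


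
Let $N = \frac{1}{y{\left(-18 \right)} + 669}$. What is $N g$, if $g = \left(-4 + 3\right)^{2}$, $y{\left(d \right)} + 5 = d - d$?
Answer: $\frac{1}{664} \approx 0.001506$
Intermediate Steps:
$y{\left(d \right)} = -5$ ($y{\left(d \right)} = -5 + \left(d - d\right) = -5 + 0 = -5$)
$g = 1$ ($g = \left(-1\right)^{2} = 1$)
$N = \frac{1}{664}$ ($N = \frac{1}{-5 + 669} = \frac{1}{664} \approx 0.001506$)
$N g = \frac{1}{664} \cdot 1 = \frac{1}{664}$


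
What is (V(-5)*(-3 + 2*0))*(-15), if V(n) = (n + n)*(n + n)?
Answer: 4500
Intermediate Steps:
V(n) = 4*n**2 (V(n) = (2*n)*(2*n) = 4*n**2)
(V(-5)*(-3 + 2*0))*(-15) = ((4*(-5)**2)*(-3 + 2*0))*(-15) = ((4*25)*(-3 + 0))*(-15) = (100*(-3))*(-15) = -300*(-15) = 4500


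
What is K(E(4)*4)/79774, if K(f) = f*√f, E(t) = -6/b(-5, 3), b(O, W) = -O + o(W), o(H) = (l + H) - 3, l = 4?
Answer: -8*I*√6/358983 ≈ -5.4587e-5*I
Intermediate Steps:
o(H) = 1 + H (o(H) = (4 + H) - 3 = 1 + H)
b(O, W) = 1 + W - O (b(O, W) = -O + (1 + W) = 1 + W - O)
E(t) = -⅔ (E(t) = -6/(1 + 3 - 1*(-5)) = -6/(1 + 3 + 5) = -6/9 = -6*⅑ = -⅔)
K(f) = f^(3/2)
K(E(4)*4)/79774 = (-⅔*4)^(3/2)/79774 = (-8/3)^(3/2)*(1/79774) = -16*I*√6/9*(1/79774) = -8*I*√6/358983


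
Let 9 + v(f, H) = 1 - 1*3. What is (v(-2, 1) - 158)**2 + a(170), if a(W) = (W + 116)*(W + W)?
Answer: 125801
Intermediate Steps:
v(f, H) = -11 (v(f, H) = -9 + (1 - 1*3) = -9 + (1 - 3) = -9 - 2 = -11)
a(W) = 2*W*(116 + W) (a(W) = (116 + W)*(2*W) = 2*W*(116 + W))
(v(-2, 1) - 158)**2 + a(170) = (-11 - 158)**2 + 2*170*(116 + 170) = (-169)**2 + 2*170*286 = 28561 + 97240 = 125801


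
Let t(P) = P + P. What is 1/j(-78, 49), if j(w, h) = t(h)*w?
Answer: -1/7644 ≈ -0.00013082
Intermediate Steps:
t(P) = 2*P
j(w, h) = 2*h*w (j(w, h) = (2*h)*w = 2*h*w)
1/j(-78, 49) = 1/(2*49*(-78)) = 1/(-7644) = -1/7644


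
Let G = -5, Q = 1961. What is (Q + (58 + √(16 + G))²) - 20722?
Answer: -15386 + 116*√11 ≈ -15001.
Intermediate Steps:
(Q + (58 + √(16 + G))²) - 20722 = (1961 + (58 + √(16 - 5))²) - 20722 = (1961 + (58 + √11)²) - 20722 = -18761 + (58 + √11)²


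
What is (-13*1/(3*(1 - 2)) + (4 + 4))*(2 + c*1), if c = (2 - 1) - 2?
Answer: 37/3 ≈ 12.333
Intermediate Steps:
c = -1 (c = 1 - 2 = -1)
(-13*1/(3*(1 - 2)) + (4 + 4))*(2 + c*1) = (-13*1/(3*(1 - 2)) + (4 + 4))*(2 - 1*1) = (-13/((-1*3)) + 8)*(2 - 1) = (-13/(-3) + 8)*1 = (-13*(-1/3) + 8)*1 = (13/3 + 8)*1 = (37/3)*1 = 37/3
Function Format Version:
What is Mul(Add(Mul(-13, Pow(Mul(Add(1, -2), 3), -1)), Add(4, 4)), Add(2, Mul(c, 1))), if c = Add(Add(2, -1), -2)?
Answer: Rational(37, 3) ≈ 12.333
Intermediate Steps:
c = -1 (c = Add(1, -2) = -1)
Mul(Add(Mul(-13, Pow(Mul(Add(1, -2), 3), -1)), Add(4, 4)), Add(2, Mul(c, 1))) = Mul(Add(Mul(-13, Pow(Mul(Add(1, -2), 3), -1)), Add(4, 4)), Add(2, Mul(-1, 1))) = Mul(Add(Mul(-13, Pow(Mul(-1, 3), -1)), 8), Add(2, -1)) = Mul(Add(Mul(-13, Pow(-3, -1)), 8), 1) = Mul(Add(Mul(-13, Rational(-1, 3)), 8), 1) = Mul(Add(Rational(13, 3), 8), 1) = Mul(Rational(37, 3), 1) = Rational(37, 3)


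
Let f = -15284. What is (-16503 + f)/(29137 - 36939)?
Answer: 31787/7802 ≈ 4.0742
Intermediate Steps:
(-16503 + f)/(29137 - 36939) = (-16503 - 15284)/(29137 - 36939) = -31787/(-7802) = -31787*(-1/7802) = 31787/7802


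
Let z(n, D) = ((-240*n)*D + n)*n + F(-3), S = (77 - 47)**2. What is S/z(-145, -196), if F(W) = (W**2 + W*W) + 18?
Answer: 900/989037061 ≈ 9.0998e-7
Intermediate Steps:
F(W) = 18 + 2*W**2 (F(W) = (W**2 + W**2) + 18 = 2*W**2 + 18 = 18 + 2*W**2)
S = 900 (S = 30**2 = 900)
z(n, D) = 36 + n*(n - 240*D*n) (z(n, D) = ((-240*n)*D + n)*n + (18 + 2*(-3)**2) = (-240*D*n + n)*n + (18 + 2*9) = (n - 240*D*n)*n + (18 + 18) = n*(n - 240*D*n) + 36 = 36 + n*(n - 240*D*n))
S/z(-145, -196) = 900/(36 + (-145)**2 - 240*(-196)*(-145)**2) = 900/(36 + 21025 - 240*(-196)*21025) = 900/(36 + 21025 + 989016000) = 900/989037061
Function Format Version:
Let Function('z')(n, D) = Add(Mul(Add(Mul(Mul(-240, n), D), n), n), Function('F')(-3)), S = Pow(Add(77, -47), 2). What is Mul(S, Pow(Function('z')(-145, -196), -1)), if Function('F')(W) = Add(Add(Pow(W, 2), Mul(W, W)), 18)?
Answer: Rational(900, 989037061) ≈ 9.0998e-7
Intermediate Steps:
Function('F')(W) = Add(18, Mul(2, Pow(W, 2))) (Function('F')(W) = Add(Add(Pow(W, 2), Pow(W, 2)), 18) = Add(Mul(2, Pow(W, 2)), 18) = Add(18, Mul(2, Pow(W, 2))))
S = 900 (S = Pow(30, 2) = 900)
Function('z')(n, D) = Add(36, Mul(n, Add(n, Mul(-240, D, n)))) (Function('z')(n, D) = Add(Mul(Add(Mul(Mul(-240, n), D), n), n), Add(18, Mul(2, Pow(-3, 2)))) = Add(Mul(Add(Mul(-240, D, n), n), n), Add(18, Mul(2, 9))) = Add(Mul(Add(n, Mul(-240, D, n)), n), Add(18, 18)) = Add(Mul(n, Add(n, Mul(-240, D, n))), 36) = Add(36, Mul(n, Add(n, Mul(-240, D, n)))))
Mul(S, Pow(Function('z')(-145, -196), -1)) = Mul(900, Pow(Add(36, Pow(-145, 2), Mul(-240, -196, Pow(-145, 2))), -1)) = Mul(900, Pow(Add(36, 21025, Mul(-240, -196, 21025)), -1)) = Mul(900, Pow(Add(36, 21025, 989016000), -1)) = Mul(900, Pow(989037061, -1)) = Mul(900, Rational(1, 989037061)) = Rational(900, 989037061)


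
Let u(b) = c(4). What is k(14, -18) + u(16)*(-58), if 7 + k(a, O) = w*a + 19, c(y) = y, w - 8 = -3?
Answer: -150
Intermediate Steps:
w = 5 (w = 8 - 3 = 5)
u(b) = 4
k(a, O) = 12 + 5*a (k(a, O) = -7 + (5*a + 19) = -7 + (19 + 5*a) = 12 + 5*a)
k(14, -18) + u(16)*(-58) = (12 + 5*14) + 4*(-58) = (12 + 70) - 232 = 82 - 232 = -150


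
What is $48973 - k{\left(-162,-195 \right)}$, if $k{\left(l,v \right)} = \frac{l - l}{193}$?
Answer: $48973$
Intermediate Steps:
$k{\left(l,v \right)} = 0$ ($k{\left(l,v \right)} = 0 \cdot \frac{1}{193} = 0$)
$48973 - k{\left(-162,-195 \right)} = 48973 - 0 = 48973 + 0 = 48973$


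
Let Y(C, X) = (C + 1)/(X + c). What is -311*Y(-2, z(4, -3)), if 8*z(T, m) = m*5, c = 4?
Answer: 2488/17 ≈ 146.35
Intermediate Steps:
z(T, m) = 5*m/8 (z(T, m) = (m*5)/8 = (5*m)/8 = 5*m/8)
Y(C, X) = (1 + C)/(4 + X) (Y(C, X) = (C + 1)/(X + 4) = (1 + C)/(4 + X))
-311*Y(-2, z(4, -3)) = -311*(1 - 2)/(4 + (5/8)*(-3)) = -311*(-1)/(4 - 15/8) = -311*(-1)/17/8 = -2488*(-1)/17 = -311*(-8/17) = 2488/17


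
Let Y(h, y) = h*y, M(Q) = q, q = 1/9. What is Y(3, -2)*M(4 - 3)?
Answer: -2/3 ≈ -0.66667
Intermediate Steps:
q = 1/9 ≈ 0.11111
M(Q) = 1/9
Y(3, -2)*M(4 - 3) = (3*(-2))*(1/9) = -6*1/9 = -2/3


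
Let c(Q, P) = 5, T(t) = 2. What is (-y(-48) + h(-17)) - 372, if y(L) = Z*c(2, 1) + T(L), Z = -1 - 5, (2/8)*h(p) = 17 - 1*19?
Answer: -352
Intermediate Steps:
h(p) = -8 (h(p) = 4*(17 - 1*19) = 4*(17 - 19) = 4*(-2) = -8)
Z = -6
y(L) = -28 (y(L) = -6*5 + 2 = -30 + 2 = -28)
(-y(-48) + h(-17)) - 372 = (-1*(-28) - 8) - 372 = (28 - 8) - 372 = 20 - 372 = -352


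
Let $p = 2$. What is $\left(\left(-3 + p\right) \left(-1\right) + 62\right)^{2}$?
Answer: $3969$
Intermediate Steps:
$\left(\left(-3 + p\right) \left(-1\right) + 62\right)^{2} = \left(\left(-3 + 2\right) \left(-1\right) + 62\right)^{2} = \left(\left(-1\right) \left(-1\right) + 62\right)^{2} = \left(1 + 62\right)^{2} = 63^{2} = 3969$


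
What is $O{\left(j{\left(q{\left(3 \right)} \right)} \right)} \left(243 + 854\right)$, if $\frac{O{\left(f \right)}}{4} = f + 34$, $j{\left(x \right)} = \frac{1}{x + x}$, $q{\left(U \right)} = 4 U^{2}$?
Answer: $\frac{2686553}{18} \approx 1.4925 \cdot 10^{5}$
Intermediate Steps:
$j{\left(x \right)} = \frac{1}{2 x}$
$O{\left(f \right)} = 136 + 4 f$ ($O{\left(f \right)} = 4 \left(f + 34\right) = 4 \left(34 + f\right) = 136 + 4 f$)
$O{\left(j{\left(q{\left(3 \right)} \right)} \right)} \left(243 + 854\right) = \left(136 + 4 \frac{1}{2 \cdot 4 \cdot 3^{2}}\right) \left(243 + 854\right) = \left(136 + 4 \frac{1}{2 \cdot 4 \cdot 9}\right) 1097 = \left(136 + 4 \frac{1}{2 \cdot 36}\right) 1097 = \left(136 + 4 \cdot \frac{1}{2} \cdot \frac{1}{36}\right) 1097 = \left(136 + 4 \cdot \frac{1}{72}\right) 1097 = \left(136 + \frac{1}{18}\right) 1097 = \frac{2449}{18} \cdot 1097 = \frac{2686553}{18}$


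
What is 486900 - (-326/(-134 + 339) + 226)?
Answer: 99768496/205 ≈ 4.8668e+5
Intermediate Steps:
486900 - (-326/(-134 + 339) + 226) = 486900 - (-326/205 + 226) = 486900 - 1*46004/205 = 486900 - 46004/205 = 99768496/205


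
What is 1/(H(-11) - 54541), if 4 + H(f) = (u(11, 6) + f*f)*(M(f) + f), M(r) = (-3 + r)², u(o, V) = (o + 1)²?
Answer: -1/5520 ≈ -0.00018116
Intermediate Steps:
u(o, V) = (1 + o)²
H(f) = -4 + (144 + f²)*(f + (-3 + f)²) (H(f) = -4 + ((1 + 11)² + f*f)*((-3 + f)² + f) = -4 + (12² + f²)*(f + (-3 + f)²) = -4 + (144 + f²)*(f + (-3 + f)²))
1/(H(-11) - 54541) = 1/((1292 + (-11)⁴ - 720*(-11) - 5*(-11)³ + 153*(-11)²) - 54541) = 1/((1292 + 14641 + 7920 - 5*(-1331) + 153*121) - 54541) = 1/((1292 + 14641 + 7920 + 6655 + 18513) - 54541) = 1/(49021 - 54541) = 1/(-5520) = -1/5520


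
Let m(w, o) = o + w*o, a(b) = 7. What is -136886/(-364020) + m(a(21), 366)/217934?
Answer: 7724491021/19833083670 ≈ 0.38947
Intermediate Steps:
m(w, o) = o + o*w
-136886/(-364020) + m(a(21), 366)/217934 = -136886/(-364020) + (366*(1 + 7))/217934 = -136886*(-1/364020) + (366*8)*(1/217934) = 68443/182010 + 2928*(1/217934) = 68443/182010 + 1464/108967 = 7724491021/19833083670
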